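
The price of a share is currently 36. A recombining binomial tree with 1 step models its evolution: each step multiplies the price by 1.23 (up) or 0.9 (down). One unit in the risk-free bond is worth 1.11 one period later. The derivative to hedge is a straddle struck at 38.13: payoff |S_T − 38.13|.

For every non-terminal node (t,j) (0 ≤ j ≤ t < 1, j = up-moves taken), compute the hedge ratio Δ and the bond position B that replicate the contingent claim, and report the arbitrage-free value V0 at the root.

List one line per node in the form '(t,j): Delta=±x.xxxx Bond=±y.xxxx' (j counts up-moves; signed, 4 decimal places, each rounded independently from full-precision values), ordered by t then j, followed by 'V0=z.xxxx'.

(0,0): Delta=0.0354 Bond=4.1302
V0=5.4029

No-arbitrage ⇒ martingale measure with p* = (R−d)/(u−d) = 0.6364.
At expiry t=1: V(1,0)=5.7300, V(1,1)=6.1500
  t=0,j=0: stock 36.0000 → up 44.2800 (V=6.1500), down 32.4000 (V=5.7300). Price 5.4029; hedge Δ=0.0354, bond B=4.1302.
Root portfolio cost Δ·36+B reproduces V0=5.4029.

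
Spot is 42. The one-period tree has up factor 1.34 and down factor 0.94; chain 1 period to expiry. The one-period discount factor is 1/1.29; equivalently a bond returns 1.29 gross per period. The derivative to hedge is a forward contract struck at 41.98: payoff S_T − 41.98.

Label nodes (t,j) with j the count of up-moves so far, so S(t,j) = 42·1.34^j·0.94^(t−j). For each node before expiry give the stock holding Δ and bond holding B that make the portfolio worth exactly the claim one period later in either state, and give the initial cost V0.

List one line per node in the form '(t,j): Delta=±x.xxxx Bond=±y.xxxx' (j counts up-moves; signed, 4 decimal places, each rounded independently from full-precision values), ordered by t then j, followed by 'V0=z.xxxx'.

(0,0): Delta=1.0000 Bond=-32.5426
V0=9.4574

Under the risk-neutral measure, an up-move has probability p* = (R−d)/(u−d) = 0.8750 and values discount at R = 1.29.
Terminal values V(1,·): V(1,0)=-2.5000, V(1,1)=14.3000
Node (0,0) S=42.0000: V=(p*·14.3000+(1−p*)·-2.5000)/1.29=9.4574; Δ=(14.3000−-2.5000)/(56.2800−39.4800)=1.0000; B=V−Δ·S=-32.5426
The time-0 hedge costs 9.4574, which is the no-arbitrage price.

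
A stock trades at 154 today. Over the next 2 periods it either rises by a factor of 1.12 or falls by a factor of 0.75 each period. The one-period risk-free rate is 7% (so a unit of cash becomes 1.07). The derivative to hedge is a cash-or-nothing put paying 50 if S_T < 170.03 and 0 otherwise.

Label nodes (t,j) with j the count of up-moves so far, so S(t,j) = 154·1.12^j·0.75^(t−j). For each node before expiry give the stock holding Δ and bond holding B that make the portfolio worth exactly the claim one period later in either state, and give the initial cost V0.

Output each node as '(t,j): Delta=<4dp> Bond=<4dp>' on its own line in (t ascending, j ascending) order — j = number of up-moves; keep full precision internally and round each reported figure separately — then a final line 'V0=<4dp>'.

(0,0): Delta=-0.7093 Bond=120.2334
(1,0): Delta=0.0000 Bond=46.7290
(1,1): Delta=-0.7835 Bond=141.4499
V0=11.0057

Since d<R<u, set p* = (R−d)/(u−d) = 0.8649; price each node as the discounted p*-expectation of its children.
Terminal payoffs: V(2,0)=50.0000, V(2,1)=50.0000, V(2,2)=0.0000
  t=1,j=0: stock 115.5000 → up 129.3600 (V=50.0000), down 86.6250 (V=50.0000). Price 46.7290; hedge Δ=0.0000, bond B=46.7290.
  t=1,j=1: stock 172.4800 → up 193.1776 (V=0.0000), down 129.3600 (V=50.0000). Price 6.3147; hedge Δ=-0.7835, bond B=141.4499.
  t=0,j=0: stock 154.0000 → up 172.4800 (V=6.3147), down 115.5000 (V=46.7290). Price 11.0057; hedge Δ=-0.7093, bond B=120.2334.
Root portfolio cost Δ·154+B reproduces V0=11.0057.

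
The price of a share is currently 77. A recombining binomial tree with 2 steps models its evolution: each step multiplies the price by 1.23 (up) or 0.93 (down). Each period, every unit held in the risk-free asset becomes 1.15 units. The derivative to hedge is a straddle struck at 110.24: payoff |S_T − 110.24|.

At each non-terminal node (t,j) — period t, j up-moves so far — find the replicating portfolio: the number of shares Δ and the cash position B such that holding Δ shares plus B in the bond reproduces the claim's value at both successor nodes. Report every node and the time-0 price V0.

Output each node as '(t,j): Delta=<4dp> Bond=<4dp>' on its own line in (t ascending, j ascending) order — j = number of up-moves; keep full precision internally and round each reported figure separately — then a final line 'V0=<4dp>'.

No-arbitrage ⇒ martingale measure with p* = (R−d)/(u−d) = 0.7333.
Payoff layer (t=2): V(2,0)=43.6427, V(2,1)=22.1597, V(2,2)=6.2533
  t=1,j=0: stock 71.6100 → up 88.0803 (V=22.1597), down 66.5973 (V=43.6427). Price 24.2509; hedge Δ=-1.0000, bond B=95.8609.
  t=1,j=1: stock 94.7100 → up 116.4933 (V=6.2533), down 88.0803 (V=22.1597). Price 9.1261; hedge Δ=-0.5598, bond B=62.1474.
  t=0,j=0: stock 77.0000 → up 94.7100 (V=9.1261), down 71.6100 (V=24.2509). Price 11.4429; hedge Δ=-0.6548, bond B=61.8589.
Self-financing check: at every node Δ·S+B equals the discounted successor values.

(0,0): Delta=-0.6548 Bond=61.8589
(1,0): Delta=-1.0000 Bond=95.8609
(1,1): Delta=-0.5598 Bond=62.1474
V0=11.4429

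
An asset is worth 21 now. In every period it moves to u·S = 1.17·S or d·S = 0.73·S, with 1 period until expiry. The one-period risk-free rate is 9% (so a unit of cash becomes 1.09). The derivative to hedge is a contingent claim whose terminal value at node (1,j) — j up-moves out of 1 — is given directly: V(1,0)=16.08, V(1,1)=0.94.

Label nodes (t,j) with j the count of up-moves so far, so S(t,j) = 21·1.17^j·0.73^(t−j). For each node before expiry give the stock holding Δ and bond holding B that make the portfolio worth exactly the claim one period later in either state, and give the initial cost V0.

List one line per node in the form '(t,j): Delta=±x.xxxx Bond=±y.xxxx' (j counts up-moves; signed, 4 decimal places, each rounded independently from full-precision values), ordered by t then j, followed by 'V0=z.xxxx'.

Since d<R<u, set p* = (R−d)/(u−d) = 0.8182; price each node as the discounted p*-expectation of its children.
Payoff layer (t=1): V(1,0)=16.0800, V(1,1)=0.9400
Node (0,0) S=21.0000: V=(p*·0.9400+(1−p*)·16.0800)/1.09=3.3878; Δ=(0.9400−16.0800)/(24.5700−15.3300)=-1.6385; B=V−Δ·S=37.7969
Check: Δ(0,0)·S0 + B(0,0) = 3.3878 = V0.

(0,0): Delta=-1.6385 Bond=37.7969
V0=3.3878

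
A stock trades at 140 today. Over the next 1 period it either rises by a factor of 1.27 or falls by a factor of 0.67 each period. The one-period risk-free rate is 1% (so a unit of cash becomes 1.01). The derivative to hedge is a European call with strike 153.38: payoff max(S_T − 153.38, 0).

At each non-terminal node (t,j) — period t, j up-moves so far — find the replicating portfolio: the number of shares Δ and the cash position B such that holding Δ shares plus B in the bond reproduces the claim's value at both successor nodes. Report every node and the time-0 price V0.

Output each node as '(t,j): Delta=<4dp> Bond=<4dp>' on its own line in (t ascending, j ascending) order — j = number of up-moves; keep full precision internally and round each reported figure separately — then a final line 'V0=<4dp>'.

Since d<R<u, set p* = (R−d)/(u−d) = 0.5667; price each node as the discounted p*-expectation of its children.
Payoff layer (t=1): V(1,0)=0.0000, V(1,1)=24.4200
(0,0): S=140.0000. Δ = (V_up−V_dn)/(S_up−S_dn) = (24.4200−0.0000)/(177.8000−93.8000) = 0.2907. V = [p*·24.4200 + (1−p*)·0.0000]/1.01 = 13.7010. B = V − Δ·S = -26.9990.
The time-0 hedge costs 13.7010, which is the no-arbitrage price.

(0,0): Delta=0.2907 Bond=-26.9990
V0=13.7010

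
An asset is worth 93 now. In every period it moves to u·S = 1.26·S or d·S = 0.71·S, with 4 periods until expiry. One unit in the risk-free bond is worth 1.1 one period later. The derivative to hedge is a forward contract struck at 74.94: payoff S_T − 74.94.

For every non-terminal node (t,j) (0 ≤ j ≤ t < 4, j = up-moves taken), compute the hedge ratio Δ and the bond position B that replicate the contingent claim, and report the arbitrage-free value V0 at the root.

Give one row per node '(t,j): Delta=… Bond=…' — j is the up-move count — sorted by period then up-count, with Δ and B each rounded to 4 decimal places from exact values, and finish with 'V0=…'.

(0,0): Delta=1.0000 Bond=-51.1850
(1,0): Delta=1.0000 Bond=-56.3035
(1,1): Delta=1.0000 Bond=-56.3035
(2,0): Delta=1.0000 Bond=-61.9339
(2,1): Delta=1.0000 Bond=-61.9339
(2,2): Delta=1.0000 Bond=-61.9339
(3,0): Delta=1.0000 Bond=-68.1273
(3,1): Delta=1.0000 Bond=-68.1273
(3,2): Delta=1.0000 Bond=-68.1273
(3,3): Delta=1.0000 Bond=-68.1273
V0=41.8150

Since d<R<u, set p* = (R−d)/(u−d) = 0.7091; price each node as the discounted p*-expectation of its children.
Terminal values V(4,·): V(4,0)=-51.3071, V(4,1)=-33.0000, V(4,2)=-0.5112, V(4,3)=57.1448, V(4,4)=159.4641
Node (3,0) S=33.2857: V=(p*·-33.0000+(1−p*)·-51.3071)/1.1=-34.8415; Δ=(-33.0000−-51.3071)/(41.9400−23.6329)=1.0000; B=V−Δ·S=-68.1273
Node (3,1) S=59.0704: V=(p*·-0.5112+(1−p*)·-33.0000)/1.1=-9.0568; Δ=(-0.5112−-33.0000)/(74.4288−41.9400)=1.0000; B=V−Δ·S=-68.1273
Node (3,2) S=104.8292: V=(p*·57.1448+(1−p*)·-0.5112)/1.1=36.7020; Δ=(57.1448−-0.5112)/(132.0848−74.4288)=1.0000; B=V−Δ·S=-68.1273
Node (3,3) S=186.0350: V=(p*·159.4641+(1−p*)·57.1448)/1.1=117.9077; Δ=(159.4641−57.1448)/(234.4041−132.0848)=1.0000; B=V−Δ·S=-68.1273
Node (2,0) S=46.8813: V=(p*·-9.0568+(1−p*)·-34.8415)/1.1=-15.0526; Δ=(-9.0568−-34.8415)/(59.0704−33.2857)=1.0000; B=V−Δ·S=-61.9339
Node (2,1) S=83.1978: V=(p*·36.7020+(1−p*)·-9.0568)/1.1=21.2639; Δ=(36.7020−-9.0568)/(104.8292−59.0704)=1.0000; B=V−Δ·S=-61.9339
Node (2,2) S=147.6468: V=(p*·117.9077+(1−p*)·36.7020)/1.1=85.7129; Δ=(117.9077−36.7020)/(186.0350−104.8292)=1.0000; B=V−Δ·S=-61.9339
Node (1,0) S=66.0300: V=(p*·21.2639+(1−p*)·-15.0526)/1.1=9.7265; Δ=(21.2639−-15.0526)/(83.1978−46.8813)=1.0000; B=V−Δ·S=-56.3035
Node (1,1) S=117.1800: V=(p*·85.7129+(1−p*)·21.2639)/1.1=60.8765; Δ=(85.7129−21.2639)/(147.6468−83.1978)=1.0000; B=V−Δ·S=-56.3035
Node (0,0) S=93.0000: V=(p*·60.8765+(1−p*)·9.7265)/1.1=41.8150; Δ=(60.8765−9.7265)/(117.1800−66.0300)=1.0000; B=V−Δ·S=-51.1850
Self-financing check: at every node Δ·S+B equals the discounted successor values.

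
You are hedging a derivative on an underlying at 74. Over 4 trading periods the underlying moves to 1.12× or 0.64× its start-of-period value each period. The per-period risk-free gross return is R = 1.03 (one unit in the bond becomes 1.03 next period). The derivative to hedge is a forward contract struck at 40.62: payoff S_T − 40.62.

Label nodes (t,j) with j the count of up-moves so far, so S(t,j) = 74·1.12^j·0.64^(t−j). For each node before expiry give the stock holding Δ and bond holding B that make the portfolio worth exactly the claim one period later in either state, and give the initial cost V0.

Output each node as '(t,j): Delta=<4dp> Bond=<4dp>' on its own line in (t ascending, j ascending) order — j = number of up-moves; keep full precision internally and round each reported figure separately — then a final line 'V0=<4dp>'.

(0,0): Delta=1.0000 Bond=-36.0903
(1,0): Delta=1.0000 Bond=-37.1731
(1,1): Delta=1.0000 Bond=-37.1731
(2,0): Delta=1.0000 Bond=-38.2882
(2,1): Delta=1.0000 Bond=-38.2882
(2,2): Delta=1.0000 Bond=-38.2882
(3,0): Delta=1.0000 Bond=-39.4369
(3,1): Delta=1.0000 Bond=-39.4369
(3,2): Delta=1.0000 Bond=-39.4369
(3,3): Delta=1.0000 Bond=-39.4369
V0=37.9097

No-arbitrage ⇒ martingale measure with p* = (R−d)/(u−d) = 0.8125.
Terminal payoffs: V(4,0)=-28.2049, V(4,1)=-18.8935, V(4,2)=-2.5986, V(4,3)=25.9174, V(4,4)=75.8204
(3,0): S=19.3987. Δ = (V_up−V_dn)/(S_up−S_dn) = (-18.8935−-28.2049)/(21.7265−12.4151) = 1.0000. V = [p*·-18.8935 + (1−p*)·-28.2049]/1.03 = -20.0382. B = V − Δ·S = -39.4369.
(3,1): S=33.9476. Δ = (V_up−V_dn)/(S_up−S_dn) = (-2.5986−-18.8935)/(38.0214−21.7265) = 1.0000. V = [p*·-2.5986 + (1−p*)·-18.8935]/1.03 = -5.4892. B = V − Δ·S = -39.4369.
(3,2): S=59.4084. Δ = (V_up−V_dn)/(S_up−S_dn) = (25.9174−-2.5986)/(66.5374−38.0214) = 1.0000. V = [p*·25.9174 + (1−p*)·-2.5986]/1.03 = 19.9715. B = V − Δ·S = -39.4369.
(3,3): S=103.9647. Δ = (V_up−V_dn)/(S_up−S_dn) = (75.8204−25.9174)/(116.4404−66.5374) = 1.0000. V = [p*·75.8204 + (1−p*)·25.9174]/1.03 = 64.5278. B = V − Δ·S = -39.4369.
(2,0): S=30.3104. Δ = (V_up−V_dn)/(S_up−S_dn) = (-5.4892−-20.0382)/(33.9476−19.3987) = 1.0000. V = [p*·-5.4892 + (1−p*)·-20.0382]/1.03 = -7.9778. B = V − Δ·S = -38.2882.
(2,1): S=53.0432. Δ = (V_up−V_dn)/(S_up−S_dn) = (19.9715−-5.4892)/(59.4084−33.9476) = 1.0000. V = [p*·19.9715 + (1−p*)·-5.4892]/1.03 = 14.7550. B = V − Δ·S = -38.2882.
(2,2): S=92.8256. Δ = (V_up−V_dn)/(S_up−S_dn) = (64.5278−19.9715)/(103.9647−59.4084) = 1.0000. V = [p*·64.5278 + (1−p*)·19.9715]/1.03 = 54.5374. B = V − Δ·S = -38.2882.
(1,0): S=47.3600. Δ = (V_up−V_dn)/(S_up−S_dn) = (14.7550−-7.9778)/(53.0432−30.3104) = 1.0000. V = [p*·14.7550 + (1−p*)·-7.9778]/1.03 = 10.1869. B = V − Δ·S = -37.1731.
(1,1): S=82.8800. Δ = (V_up−V_dn)/(S_up−S_dn) = (54.5374−14.7550)/(92.8256−53.0432) = 1.0000. V = [p*·54.5374 + (1−p*)·14.7550]/1.03 = 45.7069. B = V − Δ·S = -37.1731.
(0,0): S=74.0000. Δ = (V_up−V_dn)/(S_up−S_dn) = (45.7069−10.1869)/(82.8800−47.3600) = 1.0000. V = [p*·45.7069 + (1−p*)·10.1869]/1.03 = 37.9097. B = V − Δ·S = -36.0903.
Each (Δ,B) replicates both successor values, so the strategy is self-financing and V0 is arbitrage-free.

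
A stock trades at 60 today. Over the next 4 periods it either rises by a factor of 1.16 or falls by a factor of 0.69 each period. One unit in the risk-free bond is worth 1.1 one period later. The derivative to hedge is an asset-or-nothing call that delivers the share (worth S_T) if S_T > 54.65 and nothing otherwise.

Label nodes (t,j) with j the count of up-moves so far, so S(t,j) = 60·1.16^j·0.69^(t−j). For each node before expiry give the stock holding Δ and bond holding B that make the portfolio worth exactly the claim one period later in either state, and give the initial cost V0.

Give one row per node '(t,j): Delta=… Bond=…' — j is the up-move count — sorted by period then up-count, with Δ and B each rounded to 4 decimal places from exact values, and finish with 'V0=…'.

No-arbitrage ⇒ martingale measure with p* = (R−d)/(u−d) = 0.8723.
Payoff layer (t=4): V(4,0)=0.0000, V(4,1)=0.0000, V(4,2)=0.0000, V(4,3)=64.6211, V(4,4)=108.6384
(3,0): S=19.7105. Δ = (V_up−V_dn)/(S_up−S_dn) = (0.0000−0.0000)/(22.8642−13.6003) = 0.0000. V = [p*·0.0000 + (1−p*)·0.0000]/1.1 = 0.0000. B = V − Δ·S = 0.0000.
(3,1): S=33.1366. Δ = (V_up−V_dn)/(S_up−S_dn) = (0.0000−0.0000)/(38.4384−22.8642) = 0.0000. V = [p*·0.0000 + (1−p*)·0.0000]/1.1 = 0.0000. B = V − Δ·S = 0.0000.
(3,2): S=55.7078. Δ = (V_up−V_dn)/(S_up−S_dn) = (64.6211−0.0000)/(64.6211−38.4384) = 2.4681. V = [p*·64.6211 + (1−p*)·0.0000]/1.1 = 51.2469. B = V − Δ·S = -86.2448.
(3,3): S=93.6538. Δ = (V_up−V_dn)/(S_up−S_dn) = (108.6384−64.6211)/(108.6384−64.6211) = 1.0000. V = [p*·108.6384 + (1−p*)·64.6211]/1.1 = 93.6538. B = V − Δ·S = 0.0000.
(2,0): S=28.5660. Δ = (V_up−V_dn)/(S_up−S_dn) = (0.0000−0.0000)/(33.1366−19.7105) = 0.0000. V = [p*·0.0000 + (1−p*)·0.0000]/1.1 = 0.0000. B = V − Δ·S = 0.0000.
(2,1): S=48.0240. Δ = (V_up−V_dn)/(S_up−S_dn) = (51.2469−0.0000)/(55.7078−33.1366) = 2.2704. V = [p*·51.2469 + (1−p*)·0.0000]/1.1 = 40.6407. B = V − Δ·S = -68.3953.
(2,2): S=80.7360. Δ = (V_up−V_dn)/(S_up−S_dn) = (93.6538−51.2469)/(93.6538−55.7078) = 1.1176. V = [p*·93.6538 + (1−p*)·51.2469]/1.1 = 80.2183. B = V − Δ·S = -10.0091.
(1,0): S=41.4000. Δ = (V_up−V_dn)/(S_up−S_dn) = (40.6407−0.0000)/(48.0240−28.5660) = 2.0886. V = [p*·40.6407 + (1−p*)·0.0000]/1.1 = 32.2296. B = V − Δ·S = -54.2400.
(1,1): S=69.6000. Δ = (V_up−V_dn)/(S_up−S_dn) = (80.2183−40.6407)/(80.7360−48.0240) = 1.2099. V = [p*·80.2183 + (1−p*)·40.6407]/1.1 = 68.3326. B = V − Δ·S = -15.8751.
(0,0): S=60.0000. Δ = (V_up−V_dn)/(S_up−S_dn) = (68.3326−32.2296)/(69.6000−41.4000) = 1.2802. V = [p*·68.3326 + (1−p*)·32.2296]/1.1 = 57.9306. B = V − Δ·S = -18.8843.
Self-financing check: at every node Δ·S+B equals the discounted successor values.

(0,0): Delta=1.2802 Bond=-18.8843
(1,0): Delta=2.0886 Bond=-54.2400
(1,1): Delta=1.2099 Bond=-15.8751
(2,0): Delta=0.0000 Bond=0.0000
(2,1): Delta=2.2704 Bond=-68.3953
(2,2): Delta=1.1176 Bond=-10.0091
(3,0): Delta=0.0000 Bond=0.0000
(3,1): Delta=0.0000 Bond=0.0000
(3,2): Delta=2.4681 Bond=-86.2448
(3,3): Delta=1.0000 Bond=0.0000
V0=57.9306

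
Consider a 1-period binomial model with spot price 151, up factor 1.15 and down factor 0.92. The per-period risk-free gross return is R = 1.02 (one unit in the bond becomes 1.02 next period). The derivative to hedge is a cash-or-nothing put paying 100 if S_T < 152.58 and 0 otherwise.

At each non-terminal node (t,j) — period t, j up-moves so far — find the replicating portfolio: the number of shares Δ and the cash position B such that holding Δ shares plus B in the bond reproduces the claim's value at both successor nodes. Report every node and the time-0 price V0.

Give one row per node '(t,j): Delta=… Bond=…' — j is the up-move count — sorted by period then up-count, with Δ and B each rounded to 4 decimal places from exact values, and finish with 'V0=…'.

Risk-neutral probability p* = (R−d)/(u−d) = (1.02−0.92)/(1.15−0.92) = 0.4348.
Payoff layer (t=1): V(1,0)=100.0000, V(1,1)=0.0000
  t=0,j=0: stock 151.0000 → up 173.6500 (V=0.0000), down 138.9200 (V=100.0000). Price 55.4135; hedge Δ=-2.8794, bond B=490.1961.
Each (Δ,B) replicates both successor values, so the strategy is self-financing and V0 is arbitrage-free.

(0,0): Delta=-2.8794 Bond=490.1961
V0=55.4135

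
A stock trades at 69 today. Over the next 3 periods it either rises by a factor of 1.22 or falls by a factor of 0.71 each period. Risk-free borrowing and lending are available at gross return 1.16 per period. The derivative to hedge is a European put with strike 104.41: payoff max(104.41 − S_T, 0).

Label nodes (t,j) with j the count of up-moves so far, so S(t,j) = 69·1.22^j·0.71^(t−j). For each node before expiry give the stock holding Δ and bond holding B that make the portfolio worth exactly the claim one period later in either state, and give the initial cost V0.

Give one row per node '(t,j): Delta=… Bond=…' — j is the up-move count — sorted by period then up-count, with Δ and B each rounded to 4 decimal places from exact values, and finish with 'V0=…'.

(0,0): Delta=-0.6566 Bond=52.3899
(1,0): Delta=-1.0000 Bond=77.5936
(1,1): Delta=-0.6300 Bond=58.5295
(2,0): Delta=-1.0000 Bond=90.0086
(2,1): Delta=-1.0000 Bond=90.0086
(2,2): Delta=-0.6013 Bond=64.9456
V0=7.0819

No-arbitrage ⇒ martingale measure with p* = (R−d)/(u−d) = 0.8824.
Terminal values V(3,·): V(3,0)=79.7141, V(3,1)=61.9749, V(3,2)=31.4933, V(3,3)=0.0000
Node (2,0) S=34.7829: V=(p*·61.9749+(1−p*)·79.7141)/1.16=55.2257; Δ=(61.9749−79.7141)/(42.4351−24.6959)=-1.0000; B=V−Δ·S=90.0086
Node (2,1) S=59.7678: V=(p*·31.4933+(1−p*)·61.9749)/1.16=30.2408; Δ=(31.4933−61.9749)/(72.9167−42.4351)=-1.0000; B=V−Δ·S=90.0086
Node (2,2) S=102.6996: V=(p*·0.0000+(1−p*)·31.4933)/1.16=3.1940; Δ=(0.0000−31.4933)/(125.2935−72.9167)=-0.6013; B=V−Δ·S=64.9456
Node (1,0) S=48.9900: V=(p*·30.2408+(1−p*)·55.2257)/1.16=28.6036; Δ=(30.2408−55.2257)/(59.7678−34.7829)=-1.0000; B=V−Δ·S=77.5936
Node (1,1) S=84.1800: V=(p*·3.1940+(1−p*)·30.2408)/1.16=5.4966; Δ=(3.1940−30.2408)/(102.6996−59.7678)=-0.6300; B=V−Δ·S=58.5295
Node (0,0) S=69.0000: V=(p*·5.4966+(1−p*)·28.6036)/1.16=7.0819; Δ=(5.4966−28.6036)/(84.1800−48.9900)=-0.6566; B=V−Δ·S=52.3899
The time-0 hedge costs 7.0819, which is the no-arbitrage price.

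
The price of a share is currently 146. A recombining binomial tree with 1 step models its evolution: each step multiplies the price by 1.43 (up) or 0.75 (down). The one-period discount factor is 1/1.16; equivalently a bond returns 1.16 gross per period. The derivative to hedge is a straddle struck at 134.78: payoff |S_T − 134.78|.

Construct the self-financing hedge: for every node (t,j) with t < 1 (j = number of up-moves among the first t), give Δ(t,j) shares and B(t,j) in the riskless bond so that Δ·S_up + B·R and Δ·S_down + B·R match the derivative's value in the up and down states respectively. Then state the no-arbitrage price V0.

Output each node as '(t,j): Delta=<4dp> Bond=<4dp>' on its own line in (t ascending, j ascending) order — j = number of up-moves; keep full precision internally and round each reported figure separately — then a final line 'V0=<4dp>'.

Risk-neutral probability p* = (R−d)/(u−d) = (1.16−0.75)/(1.43−0.75) = 0.6029.
Terminal payoffs: V(1,0)=25.2800, V(1,1)=74.0000
(0,0): S=146.0000. Δ = (V_up−V_dn)/(S_up−S_dn) = (74.0000−25.2800)/(208.7800−109.5000) = 0.4907. V = [p*·74.0000 + (1−p*)·25.2800]/1.16 = 47.1166. B = V − Δ·S = -24.5304.
Root portfolio cost Δ·146+B reproduces V0=47.1166.

(0,0): Delta=0.4907 Bond=-24.5304
V0=47.1166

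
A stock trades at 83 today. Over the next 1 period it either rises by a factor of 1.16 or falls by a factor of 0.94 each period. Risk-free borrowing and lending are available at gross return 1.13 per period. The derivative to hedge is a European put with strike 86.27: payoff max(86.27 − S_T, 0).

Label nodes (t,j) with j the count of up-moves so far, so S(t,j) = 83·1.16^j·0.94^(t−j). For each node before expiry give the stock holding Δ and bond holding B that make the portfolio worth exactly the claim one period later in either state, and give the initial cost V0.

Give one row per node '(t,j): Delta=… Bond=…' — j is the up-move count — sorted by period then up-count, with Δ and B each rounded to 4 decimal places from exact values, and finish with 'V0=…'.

The replicating-portfolio and risk-neutral prices coincide; use p* = (1.13−0.94)/(1.16−0.94) = 0.8636 for the latter.
Payoff layer (t=1): V(1,0)=8.2500, V(1,1)=0.0000
  t=0,j=0: stock 83.0000 → up 96.2800 (V=0.0000), down 78.0200 (V=8.2500). Price 0.9956; hedge Δ=-0.4518, bond B=38.4956.
Root portfolio cost Δ·83+B reproduces V0=0.9956.

(0,0): Delta=-0.4518 Bond=38.4956
V0=0.9956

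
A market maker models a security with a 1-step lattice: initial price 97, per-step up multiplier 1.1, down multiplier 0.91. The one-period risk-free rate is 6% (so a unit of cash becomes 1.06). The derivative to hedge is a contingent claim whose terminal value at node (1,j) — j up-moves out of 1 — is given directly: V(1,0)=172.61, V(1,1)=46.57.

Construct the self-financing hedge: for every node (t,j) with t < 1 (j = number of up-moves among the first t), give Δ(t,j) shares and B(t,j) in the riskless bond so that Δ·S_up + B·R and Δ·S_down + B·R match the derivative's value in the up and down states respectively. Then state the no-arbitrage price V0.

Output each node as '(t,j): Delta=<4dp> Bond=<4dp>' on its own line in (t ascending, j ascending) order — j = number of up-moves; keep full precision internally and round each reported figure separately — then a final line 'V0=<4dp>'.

(0,0): Delta=-6.8388 Bond=732.3352
V0=68.9667

Since d<R<u, set p* = (R−d)/(u−d) = 0.7895; price each node as the discounted p*-expectation of its children.
At expiry t=1: V(1,0)=172.6100, V(1,1)=46.5700
Node (0,0) S=97.0000: V=(p*·46.5700+(1−p*)·172.6100)/1.06=68.9667; Δ=(46.5700−172.6100)/(106.7000−88.2700)=-6.8388; B=V−Δ·S=732.3352
Root portfolio cost Δ·97+B reproduces V0=68.9667.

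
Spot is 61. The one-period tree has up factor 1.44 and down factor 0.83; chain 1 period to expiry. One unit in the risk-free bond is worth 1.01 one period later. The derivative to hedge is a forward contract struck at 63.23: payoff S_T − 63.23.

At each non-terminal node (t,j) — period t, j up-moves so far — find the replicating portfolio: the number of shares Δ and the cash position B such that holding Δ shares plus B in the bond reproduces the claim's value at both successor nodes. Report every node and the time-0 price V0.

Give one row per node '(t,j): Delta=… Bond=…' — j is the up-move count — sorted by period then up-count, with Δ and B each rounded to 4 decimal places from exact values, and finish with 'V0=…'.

Under the risk-neutral measure, an up-move has probability p* = (R−d)/(u−d) = 0.2951 and values discount at R = 1.01.
At expiry t=1: V(1,0)=-12.6000, V(1,1)=24.6100
(0,0): S=61.0000. Δ = (V_up−V_dn)/(S_up−S_dn) = (24.6100−-12.6000)/(87.8400−50.6300) = 1.0000. V = [p*·24.6100 + (1−p*)·-12.6000]/1.01 = -1.6040. B = V − Δ·S = -62.6040.
Self-financing check: at every node Δ·S+B equals the discounted successor values.

(0,0): Delta=1.0000 Bond=-62.6040
V0=-1.6040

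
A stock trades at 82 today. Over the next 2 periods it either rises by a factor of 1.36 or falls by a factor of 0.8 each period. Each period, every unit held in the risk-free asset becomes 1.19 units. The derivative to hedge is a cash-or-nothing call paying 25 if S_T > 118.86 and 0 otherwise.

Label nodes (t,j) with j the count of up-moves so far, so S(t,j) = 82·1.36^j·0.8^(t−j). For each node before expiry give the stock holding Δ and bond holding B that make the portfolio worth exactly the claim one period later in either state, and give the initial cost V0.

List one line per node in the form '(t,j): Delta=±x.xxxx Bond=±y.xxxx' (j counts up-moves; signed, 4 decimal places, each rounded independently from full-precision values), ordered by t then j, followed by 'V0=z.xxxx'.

(0,0): Delta=0.3186 Bond=-17.5640
(1,0): Delta=0.0000 Bond=0.0000
(1,1): Delta=0.4003 Bond=-30.0120
V0=8.5625

No-arbitrage ⇒ martingale measure with p* = (R−d)/(u−d) = 0.6964.
At expiry t=2: V(2,0)=0.0000, V(2,1)=0.0000, V(2,2)=25.0000
(1,0): S=65.6000. Δ = (V_up−V_dn)/(S_up−S_dn) = (0.0000−0.0000)/(89.2160−52.4800) = 0.0000. V = [p*·0.0000 + (1−p*)·0.0000]/1.19 = 0.0000. B = V − Δ·S = 0.0000.
(1,1): S=111.5200. Δ = (V_up−V_dn)/(S_up−S_dn) = (25.0000−0.0000)/(151.6672−89.2160) = 0.4003. V = [p*·25.0000 + (1−p*)·0.0000]/1.19 = 14.6309. B = V − Δ·S = -30.0120.
(0,0): S=82.0000. Δ = (V_up−V_dn)/(S_up−S_dn) = (14.6309−0.0000)/(111.5200−65.6000) = 0.3186. V = [p*·14.6309 + (1−p*)·0.0000]/1.19 = 8.5625. B = V − Δ·S = -17.5640.
The time-0 hedge costs 8.5625, which is the no-arbitrage price.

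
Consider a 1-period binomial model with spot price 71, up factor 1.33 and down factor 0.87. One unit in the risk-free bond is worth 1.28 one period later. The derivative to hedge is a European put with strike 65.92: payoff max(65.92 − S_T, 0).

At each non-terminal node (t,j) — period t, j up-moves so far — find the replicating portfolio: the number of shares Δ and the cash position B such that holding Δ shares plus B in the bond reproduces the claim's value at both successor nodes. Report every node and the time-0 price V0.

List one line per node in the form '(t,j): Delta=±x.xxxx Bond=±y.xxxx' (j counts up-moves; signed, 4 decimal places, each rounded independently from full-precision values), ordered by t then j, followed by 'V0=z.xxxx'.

(0,0): Delta=-0.1271 Bond=9.3742
V0=0.3524

The replicating-portfolio and risk-neutral prices coincide; use p* = (1.28−0.87)/(1.33−0.87) = 0.8913 for the latter.
Terminal values V(1,·): V(1,0)=4.1500, V(1,1)=0.0000
  t=0,j=0: stock 71.0000 → up 94.4300 (V=0.0000), down 61.7700 (V=4.1500). Price 0.3524; hedge Δ=-0.1271, bond B=9.3742.
Root portfolio cost Δ·71+B reproduces V0=0.3524.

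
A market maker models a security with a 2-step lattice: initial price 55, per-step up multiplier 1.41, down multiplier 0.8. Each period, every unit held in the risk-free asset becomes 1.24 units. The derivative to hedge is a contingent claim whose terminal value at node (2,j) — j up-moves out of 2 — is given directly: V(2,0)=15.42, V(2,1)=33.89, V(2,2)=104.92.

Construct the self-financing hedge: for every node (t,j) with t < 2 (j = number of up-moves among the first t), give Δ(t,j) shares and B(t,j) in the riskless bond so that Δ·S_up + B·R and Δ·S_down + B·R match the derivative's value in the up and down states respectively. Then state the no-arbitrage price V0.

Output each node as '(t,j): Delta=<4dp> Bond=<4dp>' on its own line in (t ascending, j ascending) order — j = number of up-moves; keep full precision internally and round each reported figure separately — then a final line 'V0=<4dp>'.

(0,0): Delta=1.3553 Bond=-29.3972
(1,0): Delta=0.6882 Bond=-7.0992
(1,1): Delta=1.5015 Bond=-47.7936
V0=45.1429

Under the risk-neutral measure, an up-move has probability p* = (R−d)/(u−d) = 0.7213 and values discount at R = 1.24.
Payoff layer (t=2): V(2,0)=15.4200, V(2,1)=33.8900, V(2,2)=104.9200
  t=1,j=0: stock 44.0000 → up 62.0400 (V=33.8900), down 35.2000 (V=15.4200). Price 23.1795; hedge Δ=0.6882, bond B=-7.0992.
  t=1,j=1: stock 77.5500 → up 109.3455 (V=104.9200), down 62.0400 (V=33.8900). Price 68.6490; hedge Δ=1.5015, bond B=-47.7936.
  t=0,j=0: stock 55.0000 → up 77.5500 (V=68.6490), down 44.0000 (V=23.1795). Price 45.1429; hedge Δ=1.3553, bond B=-29.3972.
Root portfolio cost Δ·55+B reproduces V0=45.1429.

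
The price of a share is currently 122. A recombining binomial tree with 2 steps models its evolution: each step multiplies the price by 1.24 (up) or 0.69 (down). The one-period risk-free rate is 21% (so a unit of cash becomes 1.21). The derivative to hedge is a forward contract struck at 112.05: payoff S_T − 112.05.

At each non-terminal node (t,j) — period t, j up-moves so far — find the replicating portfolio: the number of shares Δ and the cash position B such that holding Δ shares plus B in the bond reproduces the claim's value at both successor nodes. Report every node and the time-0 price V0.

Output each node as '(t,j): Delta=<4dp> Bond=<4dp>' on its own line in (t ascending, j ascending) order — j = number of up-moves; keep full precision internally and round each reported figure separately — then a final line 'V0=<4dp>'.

(0,0): Delta=1.0000 Bond=-76.5317
(1,0): Delta=1.0000 Bond=-92.6033
(1,1): Delta=1.0000 Bond=-92.6033
V0=45.4683

The replicating-portfolio and risk-neutral prices coincide; use p* = (1.21−0.69)/(1.24−0.69) = 0.9455 for the latter.
Terminal payoffs: V(2,0)=-53.9658, V(2,1)=-7.6668, V(2,2)=75.5372
  t=1,j=0: stock 84.1800 → up 104.3832 (V=-7.6668), down 58.0842 (V=-53.9658). Price -8.4233; hedge Δ=1.0000, bond B=-92.6033.
  t=1,j=1: stock 151.2800 → up 187.5872 (V=75.5372), down 104.3832 (V=-7.6668). Price 58.6767; hedge Δ=1.0000, bond B=-92.6033.
  t=0,j=0: stock 122.0000 → up 151.2800 (V=58.6767), down 84.1800 (V=-8.4233). Price 45.4683; hedge Δ=1.0000, bond B=-76.5317.
Check: Δ(0,0)·S0 + B(0,0) = 45.4683 = V0.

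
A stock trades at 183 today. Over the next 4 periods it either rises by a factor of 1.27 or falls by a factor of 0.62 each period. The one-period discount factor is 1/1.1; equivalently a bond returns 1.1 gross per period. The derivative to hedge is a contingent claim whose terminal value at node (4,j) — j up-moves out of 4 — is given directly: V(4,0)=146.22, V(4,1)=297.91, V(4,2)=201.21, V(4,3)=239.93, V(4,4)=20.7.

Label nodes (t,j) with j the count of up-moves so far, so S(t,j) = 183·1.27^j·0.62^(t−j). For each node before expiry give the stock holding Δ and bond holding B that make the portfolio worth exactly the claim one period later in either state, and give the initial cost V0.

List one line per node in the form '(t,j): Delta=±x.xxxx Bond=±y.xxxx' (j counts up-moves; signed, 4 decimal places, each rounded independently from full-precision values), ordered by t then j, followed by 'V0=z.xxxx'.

(0,0): Delta=-0.5284 Bond=211.9176
(1,0): Delta=-0.0657 Bond=180.6101
(1,1): Delta=-0.6084 Bond=251.7029
(2,0): Delta=-0.6310 Bond=238.4371
(2,1): Delta=0.0321 Bond=184.5874
(2,2): Delta=-0.7191 Bond=309.5577
(3,0): Delta=5.3508 Bond=1.3919
(3,1): Delta=-1.6652 Bond=354.6790
(3,2): Delta=0.3255 Bond=149.3428
(3,3): Delta=-0.8998 Bond=408.2197
V0=115.2209

The replicating-portfolio and risk-neutral prices coincide; use p* = (1.1−0.62)/(1.27−0.62) = 0.7385 for the latter.
Payoff layer (t=4): V(4,0)=146.2200, V(4,1)=297.9100, V(4,2)=201.2100, V(4,3)=239.9300, V(4,4)=20.7000
Node (3,0) S=43.6140: V=(p*·297.9100+(1−p*)·146.2200)/1.1=234.7611; Δ=(297.9100−146.2200)/(55.3898−27.0407)=5.3508; B=V−Δ·S=1.3919
Node (3,1) S=89.3384: V=(p*·201.2100+(1−p*)·297.9100)/1.1=205.9098; Δ=(201.2100−297.9100)/(113.4598−55.3898)=-1.6652; B=V−Δ·S=354.6790
Node (3,2) S=182.9996: V=(p*·239.9300+(1−p*)·201.2100)/1.1=208.9120; Δ=(239.9300−201.2100)/(232.4095−113.4598)=0.3255; B=V−Δ·S=149.3428
Node (3,3) S=374.8541: V=(p*·20.7000+(1−p*)·239.9300)/1.1=70.9428; Δ=(20.7000−239.9300)/(476.0647−232.4095)=-0.8998; B=V−Δ·S=408.2197
Node (2,0) S=70.3452: V=(p*·205.9098+(1−p*)·234.7611)/1.1=194.0505; Δ=(205.9098−234.7611)/(89.3384−43.6140)=-0.6310; B=V−Δ·S=238.4371
Node (2,1) S=144.0942: V=(p*·208.9120+(1−p*)·205.9098)/1.1=189.2062; Δ=(208.9120−205.9098)/(182.9996−89.3384)=0.0321; B=V−Δ·S=184.5874
Node (2,2) S=295.1607: V=(p*·70.9428+(1−p*)·208.9120)/1.1=97.2973; Δ=(70.9428−208.9120)/(374.8541−182.9996)=-0.7191; B=V−Δ·S=309.5577
Node (1,0) S=113.4600: V=(p*·189.2062+(1−p*)·194.0505)/1.1=173.1574; Δ=(189.2062−194.0505)/(144.0942−70.3452)=-0.0657; B=V−Δ·S=180.6101
Node (1,1) S=232.4100: V=(p*·97.2973+(1−p*)·189.2062)/1.1=110.3046; Δ=(97.2973−189.2062)/(295.1607−144.0942)=-0.6084; B=V−Δ·S=251.7029
Node (0,0) S=183.0000: V=(p*·110.3046+(1−p*)·173.1574)/1.1=115.2209; Δ=(110.3046−173.1574)/(232.4100−113.4600)=-0.5284; B=V−Δ·S=211.9176
Self-financing check: at every node Δ·S+B equals the discounted successor values.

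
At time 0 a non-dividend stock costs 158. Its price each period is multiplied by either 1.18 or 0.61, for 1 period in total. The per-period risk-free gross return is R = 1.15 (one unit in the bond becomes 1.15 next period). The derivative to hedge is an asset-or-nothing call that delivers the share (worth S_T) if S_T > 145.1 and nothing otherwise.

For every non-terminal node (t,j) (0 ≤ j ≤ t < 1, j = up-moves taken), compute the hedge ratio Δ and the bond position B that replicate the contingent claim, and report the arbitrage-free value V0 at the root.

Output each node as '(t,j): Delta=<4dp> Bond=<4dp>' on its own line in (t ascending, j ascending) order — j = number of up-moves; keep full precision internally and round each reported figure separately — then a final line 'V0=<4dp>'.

(0,0): Delta=2.0702 Bond=-173.4987
V0=153.5890

Under the risk-neutral measure, an up-move has probability p* = (R−d)/(u−d) = 0.9474 and values discount at R = 1.15.
Terminal payoffs: V(1,0)=0.0000, V(1,1)=186.4400
(0,0): S=158.0000. Δ = (V_up−V_dn)/(S_up−S_dn) = (186.4400−0.0000)/(186.4400−96.3800) = 2.0702. V = [p*·186.4400 + (1−p*)·0.0000]/1.15 = 153.5890. B = V − Δ·S = -173.4987.
Self-financing check: at every node Δ·S+B equals the discounted successor values.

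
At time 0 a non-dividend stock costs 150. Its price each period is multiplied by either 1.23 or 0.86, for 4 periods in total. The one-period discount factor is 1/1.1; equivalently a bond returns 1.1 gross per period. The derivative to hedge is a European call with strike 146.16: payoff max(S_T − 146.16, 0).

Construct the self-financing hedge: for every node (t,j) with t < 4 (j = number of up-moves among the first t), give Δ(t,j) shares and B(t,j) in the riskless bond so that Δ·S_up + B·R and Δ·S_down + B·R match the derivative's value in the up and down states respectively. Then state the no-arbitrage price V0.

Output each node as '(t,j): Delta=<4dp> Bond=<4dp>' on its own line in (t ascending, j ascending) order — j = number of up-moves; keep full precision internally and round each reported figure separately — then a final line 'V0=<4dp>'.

Under the risk-neutral measure, an up-move has probability p* = (R−d)/(u−d) = 0.6486 and values discount at R = 1.1.
At expiry t=4: V(4,0)=0.0000, V(4,1)=0.0000, V(4,2)=21.6811, V(4,3)=93.8918, V(4,4)=197.1700
  t=3,j=0: stock 95.4084 → up 117.3523 (V=0.0000), down 82.0512 (V=0.0000). Price 0.0000; hedge Δ=0.0000, bond B=0.0000.
  t=3,j=1: stock 136.4562 → up 167.8411 (V=21.6811), down 117.3523 (V=0.0000). Price 12.7849; hedge Δ=0.4294, bond B=-45.8127.
  t=3,j=2: stock 195.1641 → up 240.0518 (V=93.8918), down 167.8411 (V=21.6811). Price 62.2914; hedge Δ=1.0000, bond B=-132.8727.
  t=3,j=3: stock 279.1300 → up 343.3300 (V=197.1700), down 240.0518 (V=93.8918). Price 146.2573; hedge Δ=1.0000, bond B=-132.8727.
  t=2,j=0: stock 110.9400 → up 136.4562 (V=12.7849), down 95.4084 (V=0.0000). Price 7.5390; hedge Δ=0.3115, bond B=-27.0149.
  t=2,j=1: stock 158.6700 → up 195.1641 (V=62.2914), down 136.4562 (V=12.7849). Price 40.8157; hedge Δ=0.8433, bond B=-92.9855.
  t=2,j=2: stock 226.9350 → up 279.1300 (V=146.2573), down 195.1641 (V=62.2914). Price 106.1416; hedge Δ=1.0000, bond B=-120.7934.
  t=1,j=0: stock 129.0000 → up 158.6700 (V=40.8157), down 110.9400 (V=7.5390). Price 26.4762; hedge Δ=0.6972, bond B=-63.4606.
  t=1,j=1: stock 184.5000 → up 226.9350 (V=106.1416), down 158.6700 (V=40.8157). Price 75.6266; hedge Δ=0.9569, bond B=-100.9301.
  t=0,j=0: stock 150.0000 → up 184.5000 (V=75.6266), down 129.0000 (V=26.4762). Price 53.0523; hedge Δ=0.8856, bond B=-79.7865.
Root portfolio cost Δ·150+B reproduces V0=53.0523.

(0,0): Delta=0.8856 Bond=-79.7865
(1,0): Delta=0.6972 Bond=-63.4606
(1,1): Delta=0.9569 Bond=-100.9301
(2,0): Delta=0.3115 Bond=-27.0149
(2,1): Delta=0.8433 Bond=-92.9855
(2,2): Delta=1.0000 Bond=-120.7934
(3,0): Delta=0.0000 Bond=0.0000
(3,1): Delta=0.4294 Bond=-45.8127
(3,2): Delta=1.0000 Bond=-132.8727
(3,3): Delta=1.0000 Bond=-132.8727
V0=53.0523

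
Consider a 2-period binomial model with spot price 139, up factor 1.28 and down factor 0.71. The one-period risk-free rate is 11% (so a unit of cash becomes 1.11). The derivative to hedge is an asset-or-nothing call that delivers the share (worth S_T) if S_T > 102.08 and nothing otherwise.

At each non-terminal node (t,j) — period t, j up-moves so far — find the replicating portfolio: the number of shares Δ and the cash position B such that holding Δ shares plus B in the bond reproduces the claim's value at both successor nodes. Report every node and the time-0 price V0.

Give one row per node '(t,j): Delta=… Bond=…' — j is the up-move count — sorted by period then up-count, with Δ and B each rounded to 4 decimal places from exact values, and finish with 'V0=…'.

The replicating-portfolio and risk-neutral prices coincide; use p* = (1.11−0.71)/(1.28−0.71) = 0.7018 for the latter.
At expiry t=2: V(2,0)=0.0000, V(2,1)=126.3232, V(2,2)=227.7376
Node (1,0) S=98.6900: V=(p*·126.3232+(1−p*)·0.0000)/1.11=79.8629; Δ=(126.3232−0.0000)/(126.3232−70.0699)=2.2456; B=V−Δ·S=-141.7567
Node (1,1) S=177.9200: V=(p*·227.7376+(1−p*)·126.3232)/1.11=177.9200; Δ=(227.7376−126.3232)/(227.7376−126.3232)=1.0000; B=V−Δ·S=0.0000
Node (0,0) S=139.0000: V=(p*·177.9200+(1−p*)·79.8629)/1.11=133.9414; Δ=(177.9200−79.8629)/(177.9200−98.6900)=1.2376; B=V−Δ·S=-38.0886
Self-financing check: at every node Δ·S+B equals the discounted successor values.

(0,0): Delta=1.2376 Bond=-38.0886
(1,0): Delta=2.2456 Bond=-141.7567
(1,1): Delta=1.0000 Bond=0.0000
V0=133.9414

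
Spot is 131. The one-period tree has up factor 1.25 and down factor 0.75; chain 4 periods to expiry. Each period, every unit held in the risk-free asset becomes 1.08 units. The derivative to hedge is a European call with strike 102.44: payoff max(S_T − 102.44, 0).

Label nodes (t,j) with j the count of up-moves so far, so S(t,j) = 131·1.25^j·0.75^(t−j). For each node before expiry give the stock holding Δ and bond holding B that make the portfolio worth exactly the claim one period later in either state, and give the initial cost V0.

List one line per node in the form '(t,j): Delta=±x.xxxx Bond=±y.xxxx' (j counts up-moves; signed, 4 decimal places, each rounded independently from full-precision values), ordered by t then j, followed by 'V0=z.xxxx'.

Since d<R<u, set p* = (R−d)/(u−d) = 0.6600; price each node as the discounted p*-expectation of its children.
At expiry t=4: V(4,0)=0.0000, V(4,1)=0.0000, V(4,2)=12.6967, V(4,3)=89.4545, V(4,4)=217.3842
Node (3,0) S=55.2656: V=(p*·0.0000+(1−p*)·0.0000)/1.08=0.0000; Δ=(0.0000−0.0000)/(69.0820−41.4492)=0.0000; B=V−Δ·S=0.0000
Node (3,1) S=92.1094: V=(p*·12.6967+(1−p*)·0.0000)/1.08=7.7591; Δ=(12.6967−0.0000)/(115.1367−69.0820)=0.2757; B=V−Δ·S=-17.6343
Node (3,2) S=153.5156: V=(p*·89.4545+(1−p*)·12.6967)/1.08=58.6638; Δ=(89.4545−12.6967)/(191.8945−115.1367)=1.0000; B=V−Δ·S=-94.8519
Node (3,3) S=255.8594: V=(p*·217.3842+(1−p*)·89.4545)/1.08=161.0075; Δ=(217.3842−89.4545)/(319.8242−191.8945)=1.0000; B=V−Δ·S=-94.8519
Node (2,0) S=73.6875: V=(p*·7.7591+(1−p*)·0.0000)/1.08=4.7417; Δ=(7.7591−0.0000)/(92.1094−55.2656)=0.2106; B=V−Δ·S=-10.7765
Node (2,1) S=122.8125: V=(p*·58.6638+(1−p*)·7.7591)/1.08=38.2928; Δ=(58.6638−7.7591)/(153.5156−92.1094)=0.8290; B=V−Δ·S=-63.5166
Node (2,2) S=204.6875: V=(p*·161.0075+(1−p*)·58.6638)/1.08=116.8617; Δ=(161.0075−58.6638)/(255.8594−153.5156)=1.0000; B=V−Δ·S=-87.8258
Node (1,0) S=98.2500: V=(p*·38.2928+(1−p*)·4.7417)/1.08=24.8939; Δ=(38.2928−4.7417)/(122.8125−73.6875)=0.6830; B=V−Δ·S=-42.2083
Node (1,1) S=163.7500: V=(p*·116.8617+(1−p*)·38.2928)/1.08=83.4706; Δ=(116.8617−38.2928)/(204.6875−122.8125)=0.9596; B=V−Δ·S=-73.6673
Node (0,0) S=131.0000: V=(p*·83.4706+(1−p*)·24.8939)/1.08=58.8468; Δ=(83.4706−24.8939)/(163.7500−98.2500)=0.8943; B=V−Δ·S=-58.3067
Check: Δ(0,0)·S0 + B(0,0) = 58.8468 = V0.

(0,0): Delta=0.8943 Bond=-58.3067
(1,0): Delta=0.6830 Bond=-42.2083
(1,1): Delta=0.9596 Bond=-73.6673
(2,0): Delta=0.2106 Bond=-10.7765
(2,1): Delta=0.8290 Bond=-63.5166
(2,2): Delta=1.0000 Bond=-87.8258
(3,0): Delta=0.0000 Bond=0.0000
(3,1): Delta=0.2757 Bond=-17.6343
(3,2): Delta=1.0000 Bond=-94.8519
(3,3): Delta=1.0000 Bond=-94.8519
V0=58.8468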